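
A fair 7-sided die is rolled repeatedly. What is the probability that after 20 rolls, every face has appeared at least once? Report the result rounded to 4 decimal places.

0.7039

Let A_i be the event that face i is missing after 20 rolls. By inclusion–exclusion on the A_i,
P(all seen) = Σ_{j=0}^{7} (-1)^j C(7,j)((7-j)/7)^20
= 1.00000 - 0.32075 + 0.02510 - 0.00048 + 0.00000 - 0.00000 + 0.00000 - 0.00000
= 0.70387.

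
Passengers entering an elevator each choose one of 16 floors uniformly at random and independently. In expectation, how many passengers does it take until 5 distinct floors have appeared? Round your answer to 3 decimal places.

5.774

With k distinct floors already seen, the next new one arrives after an expected 16/(16-k) passengers.
Sum over k = 0,...,4: E = 16/16 + 16/15 + 16/14 + 16/13 + 16/12 = 5.7736.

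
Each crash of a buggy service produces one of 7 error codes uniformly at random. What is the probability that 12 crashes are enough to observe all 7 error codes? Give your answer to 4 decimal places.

Let A_i be the event that error code i is missing after 12 crashes. By inclusion–exclusion on the A_i,
P(all seen) = Σ_{j=0}^{7} (-1)^j C(7,j)((7-j)/7)^12
= 1.00000 - 1.10087 + 0.37041 - 0.04242 + 0.00134 - 0.00001 + 0.00000 - 0.00000
= 0.22845.

0.2285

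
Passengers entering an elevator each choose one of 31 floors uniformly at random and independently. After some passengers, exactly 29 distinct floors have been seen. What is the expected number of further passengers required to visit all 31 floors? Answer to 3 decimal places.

46.500

From k distinct to k+1 distinct takes on average 31/(31-k) passengers.
Sum over k = 29,...,30: E = 31/2 + 31/1 = 46.5000.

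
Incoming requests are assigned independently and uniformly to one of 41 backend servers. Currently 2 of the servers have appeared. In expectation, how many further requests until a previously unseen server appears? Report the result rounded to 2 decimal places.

1.05

Each request yields a new server with probability (41-2)/41 = 39/41, so the wait is geometric with mean 41/39.
E = 41/39 = 1.051.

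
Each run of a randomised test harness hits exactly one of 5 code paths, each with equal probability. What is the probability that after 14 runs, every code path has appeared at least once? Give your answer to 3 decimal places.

0.788

Let A_i be the event that code path i is missing after 14 runs. By inclusion–exclusion on the A_i,
P(all seen) = Σ_{j=0}^{5} (-1)^j C(5,j)((5-j)/5)^14
= 1.0000 - 0.2199 + 0.0078 - 0.0000 + 0.0000 - 0.0000
= 0.7879.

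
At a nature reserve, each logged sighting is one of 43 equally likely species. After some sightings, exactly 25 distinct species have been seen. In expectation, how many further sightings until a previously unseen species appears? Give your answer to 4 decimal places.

2.3889

The number of sightings until the next new species is geometric with success probability 18/43, so its mean is 43/18.
E = 43/18 = 2.38889.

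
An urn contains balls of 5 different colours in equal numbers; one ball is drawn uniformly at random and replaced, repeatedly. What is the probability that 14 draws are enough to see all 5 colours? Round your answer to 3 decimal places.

0.788

By inclusion–exclusion over which colours are missing,
P(all seen) = Σ_{j=0}^{5} (-1)^j C(5,j)((5-j)/5)^14
= 1.0000 - 0.2199 + 0.0078 - 0.0000 + 0.0000 - 0.0000
= 0.7879.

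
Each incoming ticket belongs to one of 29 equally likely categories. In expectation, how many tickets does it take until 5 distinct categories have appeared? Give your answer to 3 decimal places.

Going from k to k+1 distinct takes a geometric number of tickets with mean 29/(29-k).
Sum over k = 0,...,4: E = 29/29 + 29/28 + 29/27 + 29/26 + 29/25 = 5.3852.

5.385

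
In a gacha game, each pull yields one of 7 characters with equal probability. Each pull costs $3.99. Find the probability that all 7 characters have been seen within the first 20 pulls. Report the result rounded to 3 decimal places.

0.704

By inclusion–exclusion over which characters are missing,
P(all seen) = Σ_{j=0}^{7} (-1)^j C(7,j)((7-j)/7)^20
= 1.0000 - 0.3207 + 0.0251 - 0.0005 + 0.0000 - 0.0000 + 0.0000 - 0.0000
= 0.7039.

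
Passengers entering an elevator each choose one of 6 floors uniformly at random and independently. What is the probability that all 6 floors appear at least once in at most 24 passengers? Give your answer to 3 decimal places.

Let A_i be the event that floor i is missing after 24 passengers. By inclusion–exclusion on the A_i,
P(all seen) = Σ_{j=0}^{6} (-1)^j C(6,j)((6-j)/6)^24
= 1.0000 - 0.0755 + 0.0009 - 0.0000 + 0.0000 - 0.0000 + 0.0000
= 0.9254.

0.925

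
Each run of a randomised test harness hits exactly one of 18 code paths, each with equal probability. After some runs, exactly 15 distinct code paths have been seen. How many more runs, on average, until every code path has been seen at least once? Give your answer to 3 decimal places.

The wait to go from k to k+1 distinct code paths is geometric with mean 18/(18-k).
Sum over k = 15,...,17: E = 18/3 + 18/2 + 18/1 = 33.0000.

33.000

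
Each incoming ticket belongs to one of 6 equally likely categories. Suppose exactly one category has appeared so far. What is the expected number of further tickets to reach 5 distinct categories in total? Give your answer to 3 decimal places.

From k distinct to k+1 distinct takes on average 6/(6-k) tickets.
Sum over k = 1,...,4: E = 6/5 + 6/4 + 6/3 + 6/2 = 7.7000.

7.700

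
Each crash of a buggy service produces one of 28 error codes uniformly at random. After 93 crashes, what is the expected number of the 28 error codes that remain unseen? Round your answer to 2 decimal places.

For each error code, P(unseen after 93) = (27/28)^93 = 0.034.
By linearity of expectation, E[unseen] = 28·(27/28)^93 = 0.951.

0.95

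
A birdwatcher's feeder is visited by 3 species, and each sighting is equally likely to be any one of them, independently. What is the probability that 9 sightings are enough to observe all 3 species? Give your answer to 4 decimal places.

0.9221

Let A_i be the event that species i is missing after 9 sightings. By inclusion–exclusion on the A_i,
P(all seen) = Σ_{j=0}^{3} (-1)^j C(3,j)((3-j)/3)^9
= 1.00000 - 0.07804 + 0.00015 - 0.00000
= 0.92212.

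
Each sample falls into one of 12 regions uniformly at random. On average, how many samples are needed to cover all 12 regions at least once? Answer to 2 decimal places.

The wait to go from k to k+1 distinct regions is geometric with mean 12/(12-k).
E[T] = 12/12 + 12/11 + 12/10 + ... + 12/2 + 12/1 = 12·H_{12}.
H_{12} = 3.103, so E[T] = 37.239.

37.24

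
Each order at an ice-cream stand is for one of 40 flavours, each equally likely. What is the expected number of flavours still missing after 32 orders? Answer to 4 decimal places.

For each flavour, P(unseen after 32) = (39/40)^32 = 0.44478.
By linearity of expectation, E[unseen] = 40·(39/40)^32 = 17.79130.

17.7913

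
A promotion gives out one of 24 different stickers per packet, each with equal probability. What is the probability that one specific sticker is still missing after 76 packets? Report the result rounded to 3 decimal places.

0.039

On each packet the fixed sticker fails to appear with probability 23/24.
P(still missing after 76) = (23/24)^76 = 0.0394.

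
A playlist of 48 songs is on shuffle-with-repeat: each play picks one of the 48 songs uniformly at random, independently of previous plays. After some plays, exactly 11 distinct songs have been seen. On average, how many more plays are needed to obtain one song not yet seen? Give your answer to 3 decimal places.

1.297

The number of plays until the next new song is geometric with success probability 37/48, so its mean is 48/37.
E = 48/37 = 1.2973.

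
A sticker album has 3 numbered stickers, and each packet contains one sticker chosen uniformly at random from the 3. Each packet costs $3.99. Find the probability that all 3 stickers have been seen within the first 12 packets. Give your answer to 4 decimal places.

0.9769

By inclusion–exclusion over which stickers are missing,
P(all seen) = Σ_{j=0}^{3} (-1)^j C(3,j)((3-j)/3)^12
= 1.00000 - 0.02312 + 0.00001 - 0.00000
= 0.97688.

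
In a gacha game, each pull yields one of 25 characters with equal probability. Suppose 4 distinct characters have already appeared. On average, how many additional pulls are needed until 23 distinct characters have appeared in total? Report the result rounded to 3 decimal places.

With k distinct characters already seen, the next new one takes an expected 25/(25-k) pulls.
Sum over k = 4,...,22: E = 25/21 + 25/20 + 25/19 + ... + 25/4 + 25/3 = 53.6340.

53.634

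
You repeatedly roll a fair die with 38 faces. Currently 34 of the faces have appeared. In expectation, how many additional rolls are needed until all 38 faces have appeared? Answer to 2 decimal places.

With k distinct faces already seen, the next new one takes an expected 38/(38-k) rolls.
Sum over k = 34,...,37: E = 38/4 + 38/3 + 38/2 + 38/1 = 79.167.

79.17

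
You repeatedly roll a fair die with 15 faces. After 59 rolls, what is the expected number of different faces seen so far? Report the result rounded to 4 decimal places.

For each face, P(seen in 59 rolls) = 1 - (14/15)^59 = 0.98293.
By linearity of expectation, E[distinct seen] = 15·(1 - (14/15)^59) = 14.74399.

14.7440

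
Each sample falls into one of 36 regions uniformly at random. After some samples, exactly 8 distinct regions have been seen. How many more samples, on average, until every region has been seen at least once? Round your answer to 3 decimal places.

From k distinct to k+1 distinct takes on average 36/(36-k) samples.
Sum over k = 8,...,35: E = 36/28 + 36/27 + 36/26 + ... + 36/2 + 36/1 = 141.3782.

141.378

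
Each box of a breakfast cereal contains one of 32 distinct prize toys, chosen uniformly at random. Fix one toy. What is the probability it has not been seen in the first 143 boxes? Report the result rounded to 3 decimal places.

0.011

Each box misses the fixed toy with probability (32-1)/32 = 31/32, independently.
P(still missing after 143) = (31/32)^143 = 0.0107.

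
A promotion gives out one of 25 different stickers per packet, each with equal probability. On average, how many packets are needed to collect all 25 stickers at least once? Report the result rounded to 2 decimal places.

Split into phases: going from k distinct to k+1 distinct takes on average 25/(25-k) packets.
E[T] = 25/25 + 25/24 + 25/23 + ... + 25/2 + 25/1 = 25·H_{25}.
H_{25} = 3.816, so E[T] = 95.399.

95.40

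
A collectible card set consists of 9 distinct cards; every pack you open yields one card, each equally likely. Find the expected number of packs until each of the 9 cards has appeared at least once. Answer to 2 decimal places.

Split into phases: going from k distinct to k+1 distinct takes on average 9/(9-k) packs.
E[T] = 9/9 + 9/8 + 9/7 + ... + 9/2 + 9/1 = 9·H_{9}.
H_{9} = 2.829, so E[T] = 25.461.

25.46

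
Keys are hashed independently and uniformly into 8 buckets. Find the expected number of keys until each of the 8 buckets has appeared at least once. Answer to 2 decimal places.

21.74

After k distinct buckets have appeared, the next key gives a new one with probability (8-k)/8, so the expected wait for the (k+1)-th is 8/(8-k).
E[T] = 8/8 + 8/7 + 8/6 + ... + 8/2 + 8/1 = 8·H_{8}.
H_{8} = 2.718, so E[T] = 21.743.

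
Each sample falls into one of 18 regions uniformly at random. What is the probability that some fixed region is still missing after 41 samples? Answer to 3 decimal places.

Each sample misses the fixed region with probability (18-1)/18 = 17/18, independently.
P(still missing after 41) = (17/18)^41 = 0.0960.

0.096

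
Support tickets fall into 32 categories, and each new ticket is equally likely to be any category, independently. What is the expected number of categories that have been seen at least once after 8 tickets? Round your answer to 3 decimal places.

For each category, P(seen in 8 tickets) = 1 - (31/32)^8 = 0.2243.
By linearity of expectation, E[distinct seen] = 32·(1 - (31/32)^8) = 7.1776.

7.178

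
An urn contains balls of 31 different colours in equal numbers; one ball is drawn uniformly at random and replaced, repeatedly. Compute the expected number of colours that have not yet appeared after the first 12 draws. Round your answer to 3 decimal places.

20.916

For each colour, P(unseen after 12) = (30/31)^12 = 0.6747.
By linearity of expectation, E[unseen] = 31·(30/31)^12 = 20.9159.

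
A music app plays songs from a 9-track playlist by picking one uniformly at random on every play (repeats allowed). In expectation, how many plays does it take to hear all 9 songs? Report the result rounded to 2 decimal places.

25.46

After k distinct songs have appeared, the next play gives a new one with probability (9-k)/9, so the expected wait for the (k+1)-th is 9/(9-k).
E[T] = 9/9 + 9/8 + 9/7 + ... + 9/2 + 9/1 = 9·H_{9}.
H_{9} = 2.829, so E[T] = 25.461.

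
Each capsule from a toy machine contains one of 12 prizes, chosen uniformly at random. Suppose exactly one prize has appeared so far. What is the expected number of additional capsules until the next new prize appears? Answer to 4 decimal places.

1.0909

The number of capsules until the next new prize is geometric with success probability 11/12, so its mean is 12/11.
E = 12/11 = 1.09091.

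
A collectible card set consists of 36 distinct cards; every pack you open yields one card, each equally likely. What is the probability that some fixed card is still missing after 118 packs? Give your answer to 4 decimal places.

On each pack the fixed card fails to appear with probability 35/36.
P(still missing after 118) = (35/36)^118 = 0.03600.

0.0360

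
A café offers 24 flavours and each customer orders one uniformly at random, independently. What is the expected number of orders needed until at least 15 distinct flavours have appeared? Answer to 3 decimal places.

Going from k to k+1 distinct takes a geometric number of orders with mean 24/(24-k).
Sum over k = 0,...,14: E = 24/24 + 24/23 + 24/22 + ... + 24/11 + 24/10 = 22.7278.

22.728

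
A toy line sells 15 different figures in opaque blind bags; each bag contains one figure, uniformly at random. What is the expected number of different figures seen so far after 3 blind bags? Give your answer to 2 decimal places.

For each figure, P(seen in 3 blind bags) = 1 - (14/15)^3 = 0.187.
By linearity of expectation, E[distinct seen] = 15·(1 - (14/15)^3) = 2.804.

2.80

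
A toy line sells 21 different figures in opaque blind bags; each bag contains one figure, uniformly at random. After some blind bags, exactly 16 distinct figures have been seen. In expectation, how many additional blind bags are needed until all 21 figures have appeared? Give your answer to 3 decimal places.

47.950

The wait to go from k to k+1 distinct figures is geometric with mean 21/(21-k).
Sum over k = 16,...,20: E = 21/5 + 21/4 + 21/3 + 21/2 + 21/1 = 47.9500.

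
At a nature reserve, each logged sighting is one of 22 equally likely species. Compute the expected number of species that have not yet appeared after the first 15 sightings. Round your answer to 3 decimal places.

10.949

For each species, P(unseen after 15) = (21/22)^15 = 0.4977.
By linearity of expectation, E[unseen] = 22·(21/22)^15 = 10.9489.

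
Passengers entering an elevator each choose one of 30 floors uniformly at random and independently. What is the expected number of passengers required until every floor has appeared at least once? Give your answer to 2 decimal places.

119.85

Split into phases: going from k distinct to k+1 distinct takes on average 30/(30-k) passengers.
E[T] = 30/30 + 30/29 + 30/28 + ... + 30/2 + 30/1 = 30·H_{30}.
H_{30} = 3.995, so E[T] = 119.850.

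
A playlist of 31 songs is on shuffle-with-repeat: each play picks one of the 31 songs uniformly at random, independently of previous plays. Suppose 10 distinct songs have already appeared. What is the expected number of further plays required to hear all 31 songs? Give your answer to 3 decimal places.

113.006

The wait to go from k to k+1 distinct songs is geometric with mean 31/(31-k).
Sum over k = 10,...,30: E = 31/21 + 31/20 + 31/19 + ... + 31/2 + 31/1 = 113.0061.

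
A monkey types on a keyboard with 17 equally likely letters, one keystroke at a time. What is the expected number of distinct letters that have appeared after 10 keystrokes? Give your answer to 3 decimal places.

7.728

For each letter, P(seen in 10 keystrokes) = 1 - (16/17)^10 = 0.4546.
By linearity of expectation, E[distinct seen] = 17·(1 - (16/17)^10) = 7.7283.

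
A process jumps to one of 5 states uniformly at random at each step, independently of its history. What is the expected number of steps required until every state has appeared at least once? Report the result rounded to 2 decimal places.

11.42

After k distinct states have appeared, the next step gives a new one with probability (5-k)/5, so the expected wait for the (k+1)-th is 5/(5-k).
E[T] = 5/5 + 5/4 + 5/3 + 5/2 + 5/1 = 5·H_{5}.
H_{5} = 2.283, so E[T] = 11.417.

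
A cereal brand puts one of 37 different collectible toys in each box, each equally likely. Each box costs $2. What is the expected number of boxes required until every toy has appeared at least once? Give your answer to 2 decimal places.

155.46

Split into phases: going from k distinct to k+1 distinct takes on average 37/(37-k) boxes.
E[T] = 37/37 + 37/36 + 37/35 + ... + 37/2 + 37/1 = 37·H_{37}.
H_{37} = 4.202, so E[T] = 155.459.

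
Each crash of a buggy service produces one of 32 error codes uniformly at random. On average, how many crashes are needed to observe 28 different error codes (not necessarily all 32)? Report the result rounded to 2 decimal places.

63.21

Going from k to k+1 distinct takes a geometric number of crashes with mean 32/(32-k).
Sum over k = 0,...,27: E = 32/32 + 32/31 + 32/30 + ... + 32/6 + 32/5 = 63.205.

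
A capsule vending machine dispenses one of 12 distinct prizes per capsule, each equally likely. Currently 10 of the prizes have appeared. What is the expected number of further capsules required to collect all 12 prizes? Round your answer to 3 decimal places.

With k distinct prizes already seen, the next new one takes an expected 12/(12-k) capsules.
Sum over k = 10,...,11: E = 12/2 + 12/1 = 18.0000.

18.000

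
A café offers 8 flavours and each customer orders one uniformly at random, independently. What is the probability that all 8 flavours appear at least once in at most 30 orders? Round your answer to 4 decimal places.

0.8593

By inclusion–exclusion over which flavours are missing,
P(all seen) = Σ_{j=0}^{8} (-1)^j C(8,j)((8-j)/8)^30
= 1.00000 - 0.14566 + 0.00500 - 0.00004 + 0.00000 - 0.00000 + 0.00000 - 0.00000 + 0.00000
= 0.85930.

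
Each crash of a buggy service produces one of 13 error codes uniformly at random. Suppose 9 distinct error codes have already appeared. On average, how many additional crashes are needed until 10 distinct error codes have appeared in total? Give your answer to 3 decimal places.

3.250

From k distinct to k+1 distinct takes on average 13/(13-k) crashes.
Only the k = 9 term is needed: E = 13/4 = 3.2500.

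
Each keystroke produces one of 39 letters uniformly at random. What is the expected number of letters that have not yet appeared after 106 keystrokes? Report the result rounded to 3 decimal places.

2.485

For each letter, P(unseen after 106) = (38/39)^106 = 0.0637.
By linearity of expectation, E[unseen] = 39·(38/39)^106 = 2.4847.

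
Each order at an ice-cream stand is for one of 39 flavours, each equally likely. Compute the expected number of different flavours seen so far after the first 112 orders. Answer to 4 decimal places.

For each flavour, P(seen in 112 orders) = 1 - (38/39)^112 = 0.94548.
By linearity of expectation, E[distinct seen] = 39·(1 - (38/39)^112) = 36.87386.

36.8739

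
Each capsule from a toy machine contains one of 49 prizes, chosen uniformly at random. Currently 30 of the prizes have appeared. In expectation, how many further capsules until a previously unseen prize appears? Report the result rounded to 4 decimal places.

The number of capsules until the next new prize is geometric with success probability 19/49, so its mean is 49/19.
E = 49/19 = 2.57895.

2.5789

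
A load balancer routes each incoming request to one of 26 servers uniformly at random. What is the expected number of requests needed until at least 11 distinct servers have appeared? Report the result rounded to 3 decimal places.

13.941

With k distinct servers already seen, the next new one arrives after an expected 26/(26-k) requests.
Sum over k = 0,...,10: E = 26/26 + 26/25 + 26/24 + ... + 26/17 + 26/16 = 13.9410.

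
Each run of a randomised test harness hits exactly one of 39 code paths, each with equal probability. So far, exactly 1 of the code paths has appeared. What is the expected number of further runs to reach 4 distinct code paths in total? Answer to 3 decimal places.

3.164

The wait to go from k to k+1 distinct code paths is geometric with mean 39/(39-k).
Sum over k = 1,...,3: E = 39/38 + 39/37 + 39/36 = 3.1637.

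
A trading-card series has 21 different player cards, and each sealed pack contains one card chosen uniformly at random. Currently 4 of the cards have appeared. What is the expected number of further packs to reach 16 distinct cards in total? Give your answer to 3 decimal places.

24.281

The wait to go from k to k+1 distinct cards is geometric with mean 21/(21-k).
Sum over k = 4,...,15: E = 21/17 + 21/16 + 21/15 + ... + 21/7 + 21/6 = 24.2806.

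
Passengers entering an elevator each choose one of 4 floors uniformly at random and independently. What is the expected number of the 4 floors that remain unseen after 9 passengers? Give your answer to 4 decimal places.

0.3003

For each floor, P(unseen after 9) = (3/4)^9 = 0.07508.
By linearity of expectation, E[unseen] = 4·(3/4)^9 = 0.30034.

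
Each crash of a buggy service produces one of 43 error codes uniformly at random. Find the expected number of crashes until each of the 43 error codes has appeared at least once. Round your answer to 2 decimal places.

187.05

Split into phases: going from k distinct to k+1 distinct takes on average 43/(43-k) crashes.
E[T] = 43/43 + 43/42 + 43/41 + ... + 43/2 + 43/1 = 43·H_{43}.
H_{43} = 4.350, so E[T] = 187.050.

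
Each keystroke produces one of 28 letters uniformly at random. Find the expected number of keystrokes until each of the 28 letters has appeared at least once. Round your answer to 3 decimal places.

After k distinct letters have appeared, the next keystroke gives a new one with probability (28-k)/28, so the expected wait for the (k+1)-th is 28/(28-k).
E[T] = 28/28 + 28/27 + 28/26 + ... + 28/2 + 28/1 = 28·H_{28}.
H_{28} = 3.9272, so E[T] = 109.9608.

109.961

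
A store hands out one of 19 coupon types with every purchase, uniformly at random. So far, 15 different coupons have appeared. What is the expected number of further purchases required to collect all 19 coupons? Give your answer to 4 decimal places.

39.5833

From k distinct to k+1 distinct takes on average 19/(19-k) purchases.
Sum over k = 15,...,18: E = 19/4 + 19/3 + 19/2 + 19/1 = 39.58333.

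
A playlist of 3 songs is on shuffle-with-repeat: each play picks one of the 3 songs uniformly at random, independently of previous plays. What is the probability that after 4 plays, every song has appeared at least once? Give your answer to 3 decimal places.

0.444

Let A_i be the event that song i is missing after 4 plays. By inclusion–exclusion on the A_i,
P(all seen) = Σ_{j=0}^{3} (-1)^j C(3,j)((3-j)/3)^4
= 1.0000 - 0.5926 + 0.0370 - 0.0000
= 0.4444.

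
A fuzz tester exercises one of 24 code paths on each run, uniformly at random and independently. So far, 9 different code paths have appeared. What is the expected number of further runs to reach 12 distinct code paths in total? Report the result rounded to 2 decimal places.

The wait to go from k to k+1 distinct code paths is geometric with mean 24/(24-k).
Sum over k = 9,...,11: E = 24/15 + 24/14 + 24/13 = 5.160.

5.16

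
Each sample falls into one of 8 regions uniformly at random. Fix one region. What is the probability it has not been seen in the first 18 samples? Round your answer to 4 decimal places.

On each sample the fixed region fails to appear with probability 7/8.
P(still missing after 18) = (7/8)^18 = 0.09040.

0.0904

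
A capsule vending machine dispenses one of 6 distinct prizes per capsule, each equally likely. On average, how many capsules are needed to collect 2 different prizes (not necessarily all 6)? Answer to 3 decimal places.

2.200

Going from k to k+1 distinct takes a geometric number of capsules with mean 6/(6-k).
Sum over k = 0,...,1: E = 6/6 + 6/5 = 2.2000.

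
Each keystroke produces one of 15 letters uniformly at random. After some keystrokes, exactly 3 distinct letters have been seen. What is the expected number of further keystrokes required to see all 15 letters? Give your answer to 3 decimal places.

46.548

With k distinct letters already seen, the next new one takes an expected 15/(15-k) keystrokes.
Sum over k = 3,...,14: E = 15/12 + 15/11 + 15/10 + ... + 15/2 + 15/1 = 46.5482.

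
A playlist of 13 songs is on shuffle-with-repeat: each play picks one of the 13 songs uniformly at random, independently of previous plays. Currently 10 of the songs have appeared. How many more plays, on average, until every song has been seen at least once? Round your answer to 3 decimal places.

The wait to go from k to k+1 distinct songs is geometric with mean 13/(13-k).
Sum over k = 10,...,12: E = 13/3 + 13/2 + 13/1 = 23.8333.

23.833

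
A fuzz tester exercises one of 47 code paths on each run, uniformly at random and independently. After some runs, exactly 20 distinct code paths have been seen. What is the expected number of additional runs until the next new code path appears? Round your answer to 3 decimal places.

1.741

The number of runs until the next new code path is geometric with success probability 27/47, so its mean is 47/27.
E = 47/27 = 1.7407.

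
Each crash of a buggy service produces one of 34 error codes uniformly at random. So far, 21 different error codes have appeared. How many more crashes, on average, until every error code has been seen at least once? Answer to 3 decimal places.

From k distinct to k+1 distinct takes on average 34/(34-k) crashes.
Sum over k = 21,...,33: E = 34/13 + 34/12 + 34/11 + ... + 34/2 + 34/1 = 108.1245.

108.125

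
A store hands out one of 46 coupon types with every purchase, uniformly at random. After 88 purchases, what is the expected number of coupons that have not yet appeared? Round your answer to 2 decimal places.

6.65

For each coupon, P(unseen after 88) = (45/46)^88 = 0.145.
By linearity of expectation, E[unseen] = 46·(45/46)^88 = 6.649.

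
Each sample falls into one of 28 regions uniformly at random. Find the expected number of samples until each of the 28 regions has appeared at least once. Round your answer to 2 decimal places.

Split into phases: going from k distinct to k+1 distinct takes on average 28/(28-k) samples.
E[T] = 28/28 + 28/27 + 28/26 + ... + 28/2 + 28/1 = 28·H_{28}.
H_{28} = 3.927, so E[T] = 109.961.

109.96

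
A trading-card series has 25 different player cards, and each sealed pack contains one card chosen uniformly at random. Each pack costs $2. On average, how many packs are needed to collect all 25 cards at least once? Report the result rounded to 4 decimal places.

Split into phases: going from k distinct to k+1 distinct takes on average 25/(25-k) packs.
E[T] = 25/25 + 25/24 + 25/23 + ... + 25/2 + 25/1 = 25·H_{25}.
H_{25} = 3.81596, so E[T] = 95.39895.

95.3990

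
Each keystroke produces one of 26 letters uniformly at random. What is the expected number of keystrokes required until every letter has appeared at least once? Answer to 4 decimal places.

100.2149

The wait to go from k to k+1 distinct letters is geometric with mean 26/(26-k).
E[T] = 26/26 + 26/25 + 26/24 + ... + 26/2 + 26/1 = 26·H_{26}.
H_{26} = 3.85442, so E[T] = 100.21491.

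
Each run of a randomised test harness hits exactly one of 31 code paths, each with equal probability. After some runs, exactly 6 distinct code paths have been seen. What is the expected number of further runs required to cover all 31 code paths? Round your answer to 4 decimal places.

118.2947

The wait to go from k to k+1 distinct code paths is geometric with mean 31/(31-k).
Sum over k = 6,...,30: E = 31/25 + 31/24 + 31/23 + ... + 31/2 + 31/1 = 118.29470.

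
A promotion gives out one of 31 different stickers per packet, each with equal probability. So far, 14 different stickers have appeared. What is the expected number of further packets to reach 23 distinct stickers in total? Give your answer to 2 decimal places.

The wait to go from k to k+1 distinct stickers is geometric with mean 31/(31-k).
Sum over k = 14,...,22: E = 31/17 + 31/16 + 31/15 + ... + 31/10 + 31/9 = 22.373.

22.37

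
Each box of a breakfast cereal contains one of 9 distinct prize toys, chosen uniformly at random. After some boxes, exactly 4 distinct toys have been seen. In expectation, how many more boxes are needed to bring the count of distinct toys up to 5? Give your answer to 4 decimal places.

The wait to go from k to k+1 distinct toys is geometric with mean 9/(9-k).
Only the k = 4 term is needed: E = 9/5 = 1.80000.

1.8000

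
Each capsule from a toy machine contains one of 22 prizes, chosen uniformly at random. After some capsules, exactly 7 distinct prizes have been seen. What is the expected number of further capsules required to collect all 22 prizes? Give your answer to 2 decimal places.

73.00

With k distinct prizes already seen, the next new one takes an expected 22/(22-k) capsules.
Sum over k = 7,...,21: E = 22/15 + 22/14 + 22/13 + ... + 22/2 + 22/1 = 73.001.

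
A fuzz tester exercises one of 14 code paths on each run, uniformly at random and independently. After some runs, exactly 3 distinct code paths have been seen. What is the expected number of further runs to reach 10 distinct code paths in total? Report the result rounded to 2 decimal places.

From k distinct to k+1 distinct takes on average 14/(14-k) runs.
Sum over k = 3,...,9: E = 14/11 + 14/10 + 14/9 + ... + 14/6 + 14/5 = 13.112.

13.11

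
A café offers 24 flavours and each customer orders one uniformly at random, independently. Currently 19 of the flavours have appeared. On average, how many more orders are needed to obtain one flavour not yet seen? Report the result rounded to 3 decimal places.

4.800

Each order yields a new flavour with probability (24-19)/24 = 5/24, so the wait is geometric with mean 24/5.
E = 24/5 = 4.8000.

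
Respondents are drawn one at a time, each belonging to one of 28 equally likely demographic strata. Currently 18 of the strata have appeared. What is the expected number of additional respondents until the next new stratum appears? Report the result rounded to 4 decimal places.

2.8000

Each respondent yields a new stratum with probability (28-18)/28 = 10/28, so the wait is geometric with mean 28/10.
E = 28/10 = 2.80000.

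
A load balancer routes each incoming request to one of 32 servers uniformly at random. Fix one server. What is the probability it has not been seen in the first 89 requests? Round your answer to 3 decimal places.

0.059

Each request misses the fixed server with probability (32-1)/32 = 31/32, independently.
P(still missing after 89) = (31/32)^89 = 0.0593.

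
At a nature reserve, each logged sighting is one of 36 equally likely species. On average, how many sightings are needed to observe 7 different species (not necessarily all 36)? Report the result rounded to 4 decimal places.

7.6646

With k distinct species already seen, the next new one arrives after an expected 36/(36-k) sightings.
Sum over k = 0,...,6: E = 36/36 + 36/35 + 36/34 + ... + 36/31 + 36/30 = 7.66459.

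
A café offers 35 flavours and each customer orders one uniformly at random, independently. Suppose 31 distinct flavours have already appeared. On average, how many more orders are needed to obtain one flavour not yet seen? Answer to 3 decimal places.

Each order yields a new flavour with probability (35-31)/35 = 4/35, so the wait is geometric with mean 35/4.
E = 35/4 = 8.7500.

8.750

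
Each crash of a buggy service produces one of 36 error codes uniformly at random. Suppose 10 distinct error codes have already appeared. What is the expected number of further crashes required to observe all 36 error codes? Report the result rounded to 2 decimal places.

138.76

The wait to go from k to k+1 distinct error codes is geometric with mean 36/(36-k).
Sum over k = 10,...,35: E = 36/26 + 36/25 + 36/24 + ... + 36/2 + 36/1 = 138.759.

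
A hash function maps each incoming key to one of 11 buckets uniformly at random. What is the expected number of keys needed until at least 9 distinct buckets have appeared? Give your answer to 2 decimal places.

With k distinct buckets already seen, the next new one arrives after an expected 11/(11-k) keys.
Sum over k = 0,...,8: E = 11/11 + 11/10 + 11/9 + ... + 11/4 + 11/3 = 16.719.

16.72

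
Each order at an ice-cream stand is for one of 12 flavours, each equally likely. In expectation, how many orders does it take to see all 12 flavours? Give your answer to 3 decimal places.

Split into phases: going from k distinct to k+1 distinct takes on average 12/(12-k) orders.
E[T] = 12/12 + 12/11 + 12/10 + ... + 12/2 + 12/1 = 12·H_{12}.
H_{12} = 3.1032, so E[T] = 37.2385.

37.239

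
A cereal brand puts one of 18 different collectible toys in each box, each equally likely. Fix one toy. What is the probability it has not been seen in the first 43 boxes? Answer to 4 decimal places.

0.0856

On each box the fixed toy fails to appear with probability 17/18.
P(still missing after 43) = (17/18)^43 = 0.08562.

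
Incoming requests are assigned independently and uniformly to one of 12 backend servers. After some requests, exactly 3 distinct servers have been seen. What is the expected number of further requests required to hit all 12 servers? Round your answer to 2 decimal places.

From k distinct to k+1 distinct takes on average 12/(12-k) requests.
Sum over k = 3,...,11: E = 12/9 + 12/8 + 12/7 + ... + 12/2 + 12/1 = 33.948.

33.95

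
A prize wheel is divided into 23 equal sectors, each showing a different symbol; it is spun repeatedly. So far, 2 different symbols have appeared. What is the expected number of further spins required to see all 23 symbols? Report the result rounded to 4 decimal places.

83.8433

From k distinct to k+1 distinct takes on average 23/(23-k) spins.
Sum over k = 2,...,22: E = 23/21 + 23/20 + 23/19 + ... + 23/2 + 23/1 = 83.84325.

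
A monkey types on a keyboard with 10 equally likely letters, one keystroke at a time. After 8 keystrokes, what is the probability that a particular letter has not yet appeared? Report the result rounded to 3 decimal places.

0.430

On each keystroke the fixed letter fails to appear with probability 9/10.
P(still missing after 8) = (9/10)^8 = 0.4305.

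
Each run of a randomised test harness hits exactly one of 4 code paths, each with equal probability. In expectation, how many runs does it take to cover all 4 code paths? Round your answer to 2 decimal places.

8.33

The wait to go from k to k+1 distinct code paths is geometric with mean 4/(4-k).
E[T] = 4/4 + 4/3 + 4/2 + 4/1 = 4·H_{4}.
H_{4} = 2.083, so E[T] = 8.333.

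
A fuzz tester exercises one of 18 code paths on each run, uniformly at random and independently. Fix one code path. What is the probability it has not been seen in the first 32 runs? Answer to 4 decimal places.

0.1606

Each run misses the fixed code path with probability (18-1)/18 = 17/18, independently.
P(still missing after 32) = (17/18)^32 = 0.16056.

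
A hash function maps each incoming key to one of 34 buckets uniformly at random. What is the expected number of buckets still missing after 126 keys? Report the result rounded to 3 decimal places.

0.790

For each bucket, P(unseen after 126) = (33/34)^126 = 0.0232.
By linearity of expectation, E[unseen] = 34·(33/34)^126 = 0.7905.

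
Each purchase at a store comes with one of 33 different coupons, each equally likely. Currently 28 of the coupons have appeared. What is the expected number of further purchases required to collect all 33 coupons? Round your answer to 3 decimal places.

With k distinct coupons already seen, the next new one takes an expected 33/(33-k) purchases.
Sum over k = 28,...,32: E = 33/5 + 33/4 + 33/3 + 33/2 + 33/1 = 75.3500.

75.350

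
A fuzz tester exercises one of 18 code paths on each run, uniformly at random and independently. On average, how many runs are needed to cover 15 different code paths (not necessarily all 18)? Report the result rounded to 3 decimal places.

With k distinct code paths already seen, the next new one arrives after an expected 18/(18-k) runs.
Sum over k = 0,...,14: E = 18/18 + 18/17 + 18/16 + ... + 18/5 + 18/4 = 29.9119.

29.912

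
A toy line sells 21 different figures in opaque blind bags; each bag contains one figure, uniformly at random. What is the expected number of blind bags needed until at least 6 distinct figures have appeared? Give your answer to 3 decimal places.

With k distinct figures already seen, the next new one arrives after an expected 21/(21-k) blind bags.
Sum over k = 0,...,5: E = 21/21 + 21/20 + 21/19 + 21/18 + 21/17 + 21/16 = 6.8697.

6.870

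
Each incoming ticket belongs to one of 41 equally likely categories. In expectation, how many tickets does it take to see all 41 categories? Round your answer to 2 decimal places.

176.42

The wait to go from k to k+1 distinct categories is geometric with mean 41/(41-k).
E[T] = 41/41 + 41/40 + 41/39 + ... + 41/2 + 41/1 = 41·H_{41}.
H_{41} = 4.303, so E[T] = 176.420.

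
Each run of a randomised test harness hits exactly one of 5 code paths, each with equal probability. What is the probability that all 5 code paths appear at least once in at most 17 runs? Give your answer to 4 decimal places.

By inclusion–exclusion over which code paths are missing,
P(all seen) = Σ_{j=0}^{5} (-1)^j C(5,j)((5-j)/5)^17
= 1.00000 - 0.11259 + 0.00169 - 0.00000 + 0.00000 - 0.00000
= 0.88910.

0.8891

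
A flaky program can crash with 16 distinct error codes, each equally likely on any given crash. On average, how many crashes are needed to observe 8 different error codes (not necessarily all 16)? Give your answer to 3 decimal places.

With k distinct error codes already seen, the next new one arrives after an expected 16/(16-k) crashes.
Sum over k = 0,...,7: E = 16/16 + 16/15 + 16/14 + ... + 16/10 + 16/9 = 10.6059.

10.606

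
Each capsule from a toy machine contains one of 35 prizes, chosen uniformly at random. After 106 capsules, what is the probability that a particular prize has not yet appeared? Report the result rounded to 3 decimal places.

On each capsule the fixed prize fails to appear with probability 34/35.
P(still missing after 106) = (34/35)^106 = 0.0463.

0.046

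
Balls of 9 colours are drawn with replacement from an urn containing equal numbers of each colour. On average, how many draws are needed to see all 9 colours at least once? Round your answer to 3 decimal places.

25.461

The wait to go from k to k+1 distinct colours is geometric with mean 9/(9-k).
E[T] = 9/9 + 9/8 + 9/7 + ... + 9/2 + 9/1 = 9·H_{9}.
H_{9} = 2.8290, so E[T] = 25.4607.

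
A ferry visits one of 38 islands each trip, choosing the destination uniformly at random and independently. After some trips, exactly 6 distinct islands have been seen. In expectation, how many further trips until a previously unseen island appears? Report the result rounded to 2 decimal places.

Each trip yields a new island with probability (38-6)/38 = 32/38, so the wait is geometric with mean 38/32.
E = 38/32 = 1.188.

1.19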